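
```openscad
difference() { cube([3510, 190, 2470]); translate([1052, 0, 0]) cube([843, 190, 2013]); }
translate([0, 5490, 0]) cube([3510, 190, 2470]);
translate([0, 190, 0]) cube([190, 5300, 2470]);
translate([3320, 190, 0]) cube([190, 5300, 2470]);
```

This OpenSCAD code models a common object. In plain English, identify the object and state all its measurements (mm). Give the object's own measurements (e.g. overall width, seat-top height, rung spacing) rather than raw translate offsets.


A single room: four walls, each 2470 mm tall and 190 mm thick, enclosing an outside footprint 3510×5680 mm (x × y), no floor or roof. The front and back walls (−y and +y sides) run the full x-width; the side walls fit between their inner faces. A door opening 843 mm wide and 2013 mm tall is cut through the front wall from the floor up, its −x edge 1052 mm from the wall's −x end.


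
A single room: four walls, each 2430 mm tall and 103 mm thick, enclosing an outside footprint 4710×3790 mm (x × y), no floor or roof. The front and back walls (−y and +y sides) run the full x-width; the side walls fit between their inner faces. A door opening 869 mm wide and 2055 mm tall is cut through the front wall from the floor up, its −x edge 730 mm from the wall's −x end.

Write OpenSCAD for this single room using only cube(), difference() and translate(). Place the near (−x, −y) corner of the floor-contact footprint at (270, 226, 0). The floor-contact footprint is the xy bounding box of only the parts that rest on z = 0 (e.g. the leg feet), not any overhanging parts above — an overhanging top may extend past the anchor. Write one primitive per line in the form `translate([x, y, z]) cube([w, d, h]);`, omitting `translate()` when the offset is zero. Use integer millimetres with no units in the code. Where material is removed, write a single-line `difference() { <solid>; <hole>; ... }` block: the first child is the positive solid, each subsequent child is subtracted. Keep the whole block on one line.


difference() { translate([270, 226, 0]) cube([4710, 103, 2430]); translate([1000, 226, 0]) cube([869, 103, 2055]); }
translate([270, 3913, 0]) cube([4710, 103, 2430]);
translate([270, 329, 0]) cube([103, 3584, 2430]);
translate([4877, 329, 0]) cube([103, 3584, 2430]);


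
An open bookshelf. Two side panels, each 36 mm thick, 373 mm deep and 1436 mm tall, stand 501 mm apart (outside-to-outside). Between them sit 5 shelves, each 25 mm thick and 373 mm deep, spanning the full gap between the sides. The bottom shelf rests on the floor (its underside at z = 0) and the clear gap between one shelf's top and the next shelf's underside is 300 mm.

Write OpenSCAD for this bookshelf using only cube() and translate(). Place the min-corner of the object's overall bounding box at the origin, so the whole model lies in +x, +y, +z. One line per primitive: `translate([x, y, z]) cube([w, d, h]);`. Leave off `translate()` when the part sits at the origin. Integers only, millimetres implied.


cube([36, 373, 1436]);
translate([465, 0, 0]) cube([36, 373, 1436]);
translate([36, 0, 0]) cube([429, 373, 25]);
translate([36, 0, 325]) cube([429, 373, 25]);
translate([36, 0, 650]) cube([429, 373, 25]);
translate([36, 0, 975]) cube([429, 373, 25]);
translate([36, 0, 1300]) cube([429, 373, 25]);


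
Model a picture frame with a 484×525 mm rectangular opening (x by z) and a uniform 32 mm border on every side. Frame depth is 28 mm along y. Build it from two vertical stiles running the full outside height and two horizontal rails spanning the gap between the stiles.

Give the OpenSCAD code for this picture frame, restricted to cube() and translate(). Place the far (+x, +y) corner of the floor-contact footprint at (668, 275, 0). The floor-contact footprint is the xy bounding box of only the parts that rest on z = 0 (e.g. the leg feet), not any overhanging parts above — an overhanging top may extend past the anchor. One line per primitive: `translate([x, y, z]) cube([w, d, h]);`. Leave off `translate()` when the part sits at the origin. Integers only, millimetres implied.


translate([120, 247, 0]) cube([32, 28, 589]);
translate([636, 247, 0]) cube([32, 28, 589]);
translate([152, 247, 0]) cube([484, 28, 32]);
translate([152, 247, 557]) cube([484, 28, 32]);


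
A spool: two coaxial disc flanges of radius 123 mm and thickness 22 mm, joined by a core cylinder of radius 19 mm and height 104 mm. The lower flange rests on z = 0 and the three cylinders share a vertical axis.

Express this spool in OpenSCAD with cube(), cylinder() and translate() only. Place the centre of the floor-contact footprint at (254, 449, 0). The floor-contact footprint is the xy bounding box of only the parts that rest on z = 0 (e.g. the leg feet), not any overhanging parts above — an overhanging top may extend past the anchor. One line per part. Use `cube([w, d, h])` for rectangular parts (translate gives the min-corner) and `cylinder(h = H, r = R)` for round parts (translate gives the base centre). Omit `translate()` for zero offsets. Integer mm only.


translate([254, 449, 0]) cylinder(h = 22, r = 123);
translate([254, 449, 22]) cylinder(h = 104, r = 19);
translate([254, 449, 126]) cylinder(h = 22, r = 123);


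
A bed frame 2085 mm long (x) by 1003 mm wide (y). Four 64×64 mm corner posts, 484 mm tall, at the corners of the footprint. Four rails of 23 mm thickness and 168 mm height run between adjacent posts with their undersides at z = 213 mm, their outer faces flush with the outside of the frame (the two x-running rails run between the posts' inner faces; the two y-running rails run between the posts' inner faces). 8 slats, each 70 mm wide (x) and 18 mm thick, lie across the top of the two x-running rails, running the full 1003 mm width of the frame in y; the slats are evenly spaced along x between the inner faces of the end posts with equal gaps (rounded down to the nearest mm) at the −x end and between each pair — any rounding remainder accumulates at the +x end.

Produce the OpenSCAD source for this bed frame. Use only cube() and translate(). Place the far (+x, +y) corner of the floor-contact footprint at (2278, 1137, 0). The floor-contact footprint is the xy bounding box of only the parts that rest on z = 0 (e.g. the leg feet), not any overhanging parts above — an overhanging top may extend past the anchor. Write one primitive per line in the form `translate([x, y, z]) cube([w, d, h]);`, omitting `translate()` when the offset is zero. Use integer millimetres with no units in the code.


translate([193, 134, 0]) cube([64, 64, 484]);
translate([193, 1073, 0]) cube([64, 64, 484]);
translate([2214, 134, 0]) cube([64, 64, 484]);
translate([2214, 1073, 0]) cube([64, 64, 484]);
translate([257, 134, 213]) cube([1957, 23, 168]);
translate([257, 1114, 213]) cube([1957, 23, 168]);
translate([193, 198, 213]) cube([23, 875, 168]);
translate([2255, 198, 213]) cube([23, 875, 168]);
translate([412, 134, 381]) cube([70, 1003, 18]);
translate([637, 134, 381]) cube([70, 1003, 18]);
translate([862, 134, 381]) cube([70, 1003, 18]);
translate([1087, 134, 381]) cube([70, 1003, 18]);
translate([1312, 134, 381]) cube([70, 1003, 18]);
translate([1537, 134, 381]) cube([70, 1003, 18]);
translate([1762, 134, 381]) cube([70, 1003, 18]);
translate([1987, 134, 381]) cube([70, 1003, 18]);


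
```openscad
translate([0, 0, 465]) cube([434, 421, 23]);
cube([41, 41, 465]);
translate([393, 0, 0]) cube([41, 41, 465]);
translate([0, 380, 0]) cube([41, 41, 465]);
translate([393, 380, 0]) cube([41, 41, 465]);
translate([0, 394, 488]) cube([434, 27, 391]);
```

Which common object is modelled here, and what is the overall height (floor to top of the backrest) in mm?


A chair. The overall height is 879 mm.

A slab on four corner posts with a tall panel at the back — a chair. The seat slab sits at z = 465 with thickness 23, and the 391 mm backrest starts at the seat top, so the overall height is 465 + 23 + 391 = 879 mm.


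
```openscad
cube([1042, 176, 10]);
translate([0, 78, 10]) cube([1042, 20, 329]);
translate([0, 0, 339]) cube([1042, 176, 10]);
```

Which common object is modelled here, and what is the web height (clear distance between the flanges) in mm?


An I-beam. The web height is 329 mm.

Two wide flanges with a thin centred web — an I-beam. Overall 349 mm minus two 10 mm flanges gives a web of 349 − 2·10 = 329 mm.


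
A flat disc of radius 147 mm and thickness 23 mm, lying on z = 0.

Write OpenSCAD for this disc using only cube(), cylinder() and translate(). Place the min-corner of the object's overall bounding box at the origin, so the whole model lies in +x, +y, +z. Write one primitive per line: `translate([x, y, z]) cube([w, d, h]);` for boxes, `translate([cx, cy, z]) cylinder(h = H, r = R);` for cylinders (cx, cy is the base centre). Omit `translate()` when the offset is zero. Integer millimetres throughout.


translate([147, 147, 0]) cylinder(h = 23, r = 147);


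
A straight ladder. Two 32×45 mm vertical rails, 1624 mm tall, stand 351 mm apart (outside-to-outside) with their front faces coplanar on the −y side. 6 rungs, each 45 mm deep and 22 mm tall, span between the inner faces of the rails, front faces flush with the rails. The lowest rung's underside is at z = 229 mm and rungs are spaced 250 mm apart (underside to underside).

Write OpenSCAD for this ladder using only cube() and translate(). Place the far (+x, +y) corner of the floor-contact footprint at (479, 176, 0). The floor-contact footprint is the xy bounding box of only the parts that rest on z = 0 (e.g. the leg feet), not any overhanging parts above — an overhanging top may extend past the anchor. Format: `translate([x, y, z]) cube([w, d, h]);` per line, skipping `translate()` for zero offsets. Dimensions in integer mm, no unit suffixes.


translate([128, 131, 0]) cube([32, 45, 1624]);
translate([447, 131, 0]) cube([32, 45, 1624]);
translate([160, 131, 229]) cube([287, 45, 22]);
translate([160, 131, 479]) cube([287, 45, 22]);
translate([160, 131, 729]) cube([287, 45, 22]);
translate([160, 131, 979]) cube([287, 45, 22]);
translate([160, 131, 1229]) cube([287, 45, 22]);
translate([160, 131, 1479]) cube([287, 45, 22]);


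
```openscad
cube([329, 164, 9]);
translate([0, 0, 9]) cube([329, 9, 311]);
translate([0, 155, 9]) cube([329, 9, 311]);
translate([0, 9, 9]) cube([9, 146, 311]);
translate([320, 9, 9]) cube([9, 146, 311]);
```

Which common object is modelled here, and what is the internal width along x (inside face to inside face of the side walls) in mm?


An open box. The internal width is 311 mm.

A 329×164 base slab with four walls standing on it — an open box. The base is 329 mm wide and the walls are 9 mm thick, so the internal width is 329 − 2 × 9 = 311 mm.


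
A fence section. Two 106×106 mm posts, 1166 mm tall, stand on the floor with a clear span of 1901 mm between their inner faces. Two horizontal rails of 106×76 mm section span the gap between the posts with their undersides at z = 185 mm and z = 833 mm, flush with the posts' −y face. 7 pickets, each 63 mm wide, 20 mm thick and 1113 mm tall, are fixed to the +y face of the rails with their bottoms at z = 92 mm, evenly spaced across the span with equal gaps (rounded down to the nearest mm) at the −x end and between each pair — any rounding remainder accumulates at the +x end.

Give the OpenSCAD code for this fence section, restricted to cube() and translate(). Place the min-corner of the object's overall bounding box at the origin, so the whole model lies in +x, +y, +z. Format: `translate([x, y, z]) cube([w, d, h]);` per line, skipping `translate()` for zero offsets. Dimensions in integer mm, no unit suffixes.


cube([106, 106, 1166]);
translate([2007, 0, 0]) cube([106, 106, 1166]);
translate([106, 0, 185]) cube([1901, 106, 76]);
translate([106, 0, 833]) cube([1901, 106, 76]);
translate([288, 106, 92]) cube([63, 20, 1113]);
translate([533, 106, 92]) cube([63, 20, 1113]);
translate([778, 106, 92]) cube([63, 20, 1113]);
translate([1023, 106, 92]) cube([63, 20, 1113]);
translate([1268, 106, 92]) cube([63, 20, 1113]);
translate([1513, 106, 92]) cube([63, 20, 1113]);
translate([1758, 106, 92]) cube([63, 20, 1113]);


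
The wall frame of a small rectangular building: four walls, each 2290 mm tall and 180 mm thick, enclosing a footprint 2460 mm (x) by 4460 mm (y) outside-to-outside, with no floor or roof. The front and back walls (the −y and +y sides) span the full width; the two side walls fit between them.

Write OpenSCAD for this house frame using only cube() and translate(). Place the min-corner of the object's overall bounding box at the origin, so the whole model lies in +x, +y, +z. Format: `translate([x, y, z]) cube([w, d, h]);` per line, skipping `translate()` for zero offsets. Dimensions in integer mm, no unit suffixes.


cube([2460, 180, 2290]);
translate([0, 4280, 0]) cube([2460, 180, 2290]);
translate([0, 180, 0]) cube([180, 4100, 2290]);
translate([2280, 180, 0]) cube([180, 4100, 2290]);


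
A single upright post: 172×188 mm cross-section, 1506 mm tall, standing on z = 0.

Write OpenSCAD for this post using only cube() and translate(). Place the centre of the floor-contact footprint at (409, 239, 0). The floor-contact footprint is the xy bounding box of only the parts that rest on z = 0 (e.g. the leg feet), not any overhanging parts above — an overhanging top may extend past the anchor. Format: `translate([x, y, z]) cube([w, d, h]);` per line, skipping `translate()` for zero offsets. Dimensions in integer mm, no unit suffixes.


translate([323, 145, 0]) cube([172, 188, 1506]);


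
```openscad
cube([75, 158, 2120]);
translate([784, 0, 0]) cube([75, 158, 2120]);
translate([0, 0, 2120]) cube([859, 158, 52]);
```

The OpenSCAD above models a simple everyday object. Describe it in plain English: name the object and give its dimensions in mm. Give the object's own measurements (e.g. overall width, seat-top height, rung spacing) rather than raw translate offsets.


A door frame. The clear opening is 709 mm wide and 2120 mm high. Two 75 mm wide jambs, 158 mm deep, stand either side of the opening from the floor to the top of the opening. A 52 mm thick head sits across the top of both jambs, spanning the full outside width of the frame.


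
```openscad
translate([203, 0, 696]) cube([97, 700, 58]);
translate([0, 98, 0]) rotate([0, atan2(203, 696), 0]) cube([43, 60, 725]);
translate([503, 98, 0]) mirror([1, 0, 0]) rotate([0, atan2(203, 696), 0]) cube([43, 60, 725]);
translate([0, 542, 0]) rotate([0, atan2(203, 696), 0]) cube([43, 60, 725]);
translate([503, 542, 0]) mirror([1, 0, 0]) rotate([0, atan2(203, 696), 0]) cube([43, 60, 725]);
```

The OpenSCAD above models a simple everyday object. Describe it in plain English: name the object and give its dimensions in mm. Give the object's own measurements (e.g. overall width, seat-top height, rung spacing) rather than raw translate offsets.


A sawhorse. A 97×700×58 mm beam (x, y, z) sits on two A-frame leg pairs. Each pair is two raked legs of 43×60 mm section (60 mm along y) splaying symmetrically in x. Each leg rises 696 mm vertically over 203 mm of horizontal reach and is 725 mm long along its own axis. Every leg's outer bottom edge rests on the floor and its outer top edge meets a bottom edge of the beam — the left legs (tilting toward +x) meet the beam's −x bottom edge, the right legs (their mirror images, tilting toward −x) meet its +x bottom edge — so the leg tops tuck under the beam, the beam's underside is 696 mm above the floor, and the feet are 503 mm apart outside-to-outside with the beam centred between them. The two leg pairs are set in 98 mm from either end of the beam.


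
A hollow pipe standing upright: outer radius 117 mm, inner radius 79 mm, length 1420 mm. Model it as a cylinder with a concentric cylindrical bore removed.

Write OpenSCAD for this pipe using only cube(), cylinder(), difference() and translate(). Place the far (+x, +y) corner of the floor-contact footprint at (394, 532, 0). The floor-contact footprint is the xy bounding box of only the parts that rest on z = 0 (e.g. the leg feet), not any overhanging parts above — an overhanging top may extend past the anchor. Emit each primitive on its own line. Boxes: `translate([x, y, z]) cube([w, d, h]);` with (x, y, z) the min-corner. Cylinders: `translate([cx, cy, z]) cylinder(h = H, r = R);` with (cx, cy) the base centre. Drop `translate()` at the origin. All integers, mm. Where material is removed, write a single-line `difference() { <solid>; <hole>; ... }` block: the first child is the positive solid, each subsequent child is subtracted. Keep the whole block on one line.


difference() { translate([277, 415, 0]) cylinder(h = 1420, r = 117); translate([277, 415, 0]) cylinder(h = 1420, r = 79); }


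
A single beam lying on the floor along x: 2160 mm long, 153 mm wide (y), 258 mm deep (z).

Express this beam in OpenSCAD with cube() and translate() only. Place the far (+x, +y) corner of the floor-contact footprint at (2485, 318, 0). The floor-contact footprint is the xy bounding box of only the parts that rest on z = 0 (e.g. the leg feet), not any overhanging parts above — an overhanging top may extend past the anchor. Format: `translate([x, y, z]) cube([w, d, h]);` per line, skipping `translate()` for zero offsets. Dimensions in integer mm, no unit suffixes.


translate([325, 165, 0]) cube([2160, 153, 258]);


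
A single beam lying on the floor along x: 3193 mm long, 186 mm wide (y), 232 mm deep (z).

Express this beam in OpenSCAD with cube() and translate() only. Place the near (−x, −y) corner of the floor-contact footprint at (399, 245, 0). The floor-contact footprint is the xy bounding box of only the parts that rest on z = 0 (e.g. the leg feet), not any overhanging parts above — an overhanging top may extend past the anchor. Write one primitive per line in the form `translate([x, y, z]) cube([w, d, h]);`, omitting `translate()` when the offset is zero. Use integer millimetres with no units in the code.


translate([399, 245, 0]) cube([3193, 186, 232]);


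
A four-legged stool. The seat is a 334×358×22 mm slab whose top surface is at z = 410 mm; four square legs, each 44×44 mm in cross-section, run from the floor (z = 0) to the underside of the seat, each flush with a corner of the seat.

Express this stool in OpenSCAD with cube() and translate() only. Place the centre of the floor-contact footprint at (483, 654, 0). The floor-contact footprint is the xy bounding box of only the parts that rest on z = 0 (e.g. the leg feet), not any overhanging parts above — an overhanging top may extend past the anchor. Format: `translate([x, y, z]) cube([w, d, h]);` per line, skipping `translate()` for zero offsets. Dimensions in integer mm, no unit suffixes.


translate([316, 475, 388]) cube([334, 358, 22]);
translate([316, 475, 0]) cube([44, 44, 388]);
translate([606, 475, 0]) cube([44, 44, 388]);
translate([316, 789, 0]) cube([44, 44, 388]);
translate([606, 789, 0]) cube([44, 44, 388]);


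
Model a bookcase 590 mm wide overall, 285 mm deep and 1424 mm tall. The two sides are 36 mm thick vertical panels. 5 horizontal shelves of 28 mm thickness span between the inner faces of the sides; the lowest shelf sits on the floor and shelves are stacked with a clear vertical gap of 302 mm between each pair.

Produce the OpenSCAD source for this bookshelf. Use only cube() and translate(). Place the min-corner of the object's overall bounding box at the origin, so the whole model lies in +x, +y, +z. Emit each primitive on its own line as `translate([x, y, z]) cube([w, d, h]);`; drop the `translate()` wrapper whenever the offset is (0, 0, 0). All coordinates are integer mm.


cube([36, 285, 1424]);
translate([554, 0, 0]) cube([36, 285, 1424]);
translate([36, 0, 0]) cube([518, 285, 28]);
translate([36, 0, 330]) cube([518, 285, 28]);
translate([36, 0, 660]) cube([518, 285, 28]);
translate([36, 0, 990]) cube([518, 285, 28]);
translate([36, 0, 1320]) cube([518, 285, 28]);


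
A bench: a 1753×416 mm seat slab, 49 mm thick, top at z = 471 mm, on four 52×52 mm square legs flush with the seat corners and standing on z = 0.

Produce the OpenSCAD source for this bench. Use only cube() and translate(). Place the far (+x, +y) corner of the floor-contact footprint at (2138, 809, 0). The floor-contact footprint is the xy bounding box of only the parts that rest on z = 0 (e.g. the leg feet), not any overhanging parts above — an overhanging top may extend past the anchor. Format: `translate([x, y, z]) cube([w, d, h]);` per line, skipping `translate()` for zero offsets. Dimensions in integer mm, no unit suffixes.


translate([385, 393, 422]) cube([1753, 416, 49]);
translate([385, 393, 0]) cube([52, 52, 422]);
translate([385, 757, 0]) cube([52, 52, 422]);
translate([2086, 393, 0]) cube([52, 52, 422]);
translate([2086, 757, 0]) cube([52, 52, 422]);


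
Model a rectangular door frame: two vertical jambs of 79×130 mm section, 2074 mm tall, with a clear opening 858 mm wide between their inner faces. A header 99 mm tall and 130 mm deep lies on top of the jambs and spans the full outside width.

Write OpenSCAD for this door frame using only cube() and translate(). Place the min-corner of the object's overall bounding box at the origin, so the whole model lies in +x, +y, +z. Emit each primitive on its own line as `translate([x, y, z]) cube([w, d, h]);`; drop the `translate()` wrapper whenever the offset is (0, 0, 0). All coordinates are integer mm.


cube([79, 130, 2074]);
translate([937, 0, 0]) cube([79, 130, 2074]);
translate([0, 0, 2074]) cube([1016, 130, 99]);


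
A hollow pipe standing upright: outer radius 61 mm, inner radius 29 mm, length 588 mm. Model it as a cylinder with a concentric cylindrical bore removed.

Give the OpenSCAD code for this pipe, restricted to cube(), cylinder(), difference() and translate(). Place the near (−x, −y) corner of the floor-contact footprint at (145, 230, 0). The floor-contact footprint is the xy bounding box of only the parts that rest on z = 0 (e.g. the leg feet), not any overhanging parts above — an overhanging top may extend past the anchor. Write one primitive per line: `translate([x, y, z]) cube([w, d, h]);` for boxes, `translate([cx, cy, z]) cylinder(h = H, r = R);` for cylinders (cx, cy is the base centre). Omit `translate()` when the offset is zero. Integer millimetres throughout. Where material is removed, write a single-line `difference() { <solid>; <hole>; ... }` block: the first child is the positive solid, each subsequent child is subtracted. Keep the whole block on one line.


difference() { translate([206, 291, 0]) cylinder(h = 588, r = 61); translate([206, 291, 0]) cylinder(h = 588, r = 29); }


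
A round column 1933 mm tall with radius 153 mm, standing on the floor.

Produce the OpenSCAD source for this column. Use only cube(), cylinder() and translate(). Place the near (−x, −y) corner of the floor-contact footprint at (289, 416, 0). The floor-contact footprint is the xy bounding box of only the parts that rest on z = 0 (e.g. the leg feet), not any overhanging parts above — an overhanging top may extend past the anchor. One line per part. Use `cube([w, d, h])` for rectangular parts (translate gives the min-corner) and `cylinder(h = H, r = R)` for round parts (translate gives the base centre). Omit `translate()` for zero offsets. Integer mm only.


translate([442, 569, 0]) cylinder(h = 1933, r = 153);


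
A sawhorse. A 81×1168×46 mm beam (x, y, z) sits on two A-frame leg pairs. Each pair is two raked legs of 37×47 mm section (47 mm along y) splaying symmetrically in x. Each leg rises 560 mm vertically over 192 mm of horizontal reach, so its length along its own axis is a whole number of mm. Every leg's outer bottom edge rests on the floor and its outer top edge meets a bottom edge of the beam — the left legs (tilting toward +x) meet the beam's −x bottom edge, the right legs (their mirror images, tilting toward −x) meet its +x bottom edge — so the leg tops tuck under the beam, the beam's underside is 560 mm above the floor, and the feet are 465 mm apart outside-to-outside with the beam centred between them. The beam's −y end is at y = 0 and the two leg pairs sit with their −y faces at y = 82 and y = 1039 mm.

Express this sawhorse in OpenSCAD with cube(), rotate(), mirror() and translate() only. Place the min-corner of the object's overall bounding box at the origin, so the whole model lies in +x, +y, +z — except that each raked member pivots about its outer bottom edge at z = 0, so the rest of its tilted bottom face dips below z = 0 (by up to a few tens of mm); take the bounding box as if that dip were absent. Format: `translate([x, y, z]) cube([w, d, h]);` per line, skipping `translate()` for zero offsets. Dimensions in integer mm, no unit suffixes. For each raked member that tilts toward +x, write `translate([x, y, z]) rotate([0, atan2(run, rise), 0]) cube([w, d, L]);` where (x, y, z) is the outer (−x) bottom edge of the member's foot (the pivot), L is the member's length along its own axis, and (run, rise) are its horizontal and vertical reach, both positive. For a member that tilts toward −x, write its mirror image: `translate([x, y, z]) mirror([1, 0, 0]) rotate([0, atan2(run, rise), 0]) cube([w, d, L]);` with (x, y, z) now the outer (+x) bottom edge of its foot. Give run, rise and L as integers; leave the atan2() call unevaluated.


translate([192, 0, 560]) cube([81, 1168, 46]);
translate([0, 82, 0]) rotate([0, atan2(192, 560), 0]) cube([37, 47, 592]);
translate([465, 82, 0]) mirror([1, 0, 0]) rotate([0, atan2(192, 560), 0]) cube([37, 47, 592]);
translate([0, 1039, 0]) rotate([0, atan2(192, 560), 0]) cube([37, 47, 592]);
translate([465, 1039, 0]) mirror([1, 0, 0]) rotate([0, atan2(192, 560), 0]) cube([37, 47, 592]);


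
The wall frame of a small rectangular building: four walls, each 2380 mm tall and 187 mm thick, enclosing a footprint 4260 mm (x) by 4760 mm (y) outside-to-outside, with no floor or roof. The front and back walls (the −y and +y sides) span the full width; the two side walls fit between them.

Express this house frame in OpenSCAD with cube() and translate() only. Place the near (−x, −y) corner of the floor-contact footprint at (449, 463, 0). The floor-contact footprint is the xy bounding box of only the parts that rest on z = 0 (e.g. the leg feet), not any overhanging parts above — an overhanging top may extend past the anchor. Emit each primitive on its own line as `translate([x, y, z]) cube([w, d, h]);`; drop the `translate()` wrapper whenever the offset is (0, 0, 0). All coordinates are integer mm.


translate([449, 463, 0]) cube([4260, 187, 2380]);
translate([449, 5036, 0]) cube([4260, 187, 2380]);
translate([449, 650, 0]) cube([187, 4386, 2380]);
translate([4522, 650, 0]) cube([187, 4386, 2380]);


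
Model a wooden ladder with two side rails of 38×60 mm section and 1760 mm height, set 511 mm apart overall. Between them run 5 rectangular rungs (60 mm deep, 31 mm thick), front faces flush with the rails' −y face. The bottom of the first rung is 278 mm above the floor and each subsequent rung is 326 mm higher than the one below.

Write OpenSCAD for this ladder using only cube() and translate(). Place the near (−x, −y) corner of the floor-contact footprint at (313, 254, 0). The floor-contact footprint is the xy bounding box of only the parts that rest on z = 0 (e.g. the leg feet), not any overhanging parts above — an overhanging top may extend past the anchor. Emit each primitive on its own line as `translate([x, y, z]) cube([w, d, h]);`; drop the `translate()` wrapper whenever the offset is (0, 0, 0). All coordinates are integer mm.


translate([313, 254, 0]) cube([38, 60, 1760]);
translate([786, 254, 0]) cube([38, 60, 1760]);
translate([351, 254, 278]) cube([435, 60, 31]);
translate([351, 254, 604]) cube([435, 60, 31]);
translate([351, 254, 930]) cube([435, 60, 31]);
translate([351, 254, 1256]) cube([435, 60, 31]);
translate([351, 254, 1582]) cube([435, 60, 31]);


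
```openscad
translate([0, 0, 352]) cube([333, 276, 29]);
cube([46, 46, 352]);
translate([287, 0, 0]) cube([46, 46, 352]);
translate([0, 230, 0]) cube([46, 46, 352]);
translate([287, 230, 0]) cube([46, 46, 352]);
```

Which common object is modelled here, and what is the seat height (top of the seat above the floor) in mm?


A stool. The seat height is 381 mm.

A 333×276×29 slab at z = 352 on four corner posts — a stool. The seat top is 352 + 29 = 381 mm.


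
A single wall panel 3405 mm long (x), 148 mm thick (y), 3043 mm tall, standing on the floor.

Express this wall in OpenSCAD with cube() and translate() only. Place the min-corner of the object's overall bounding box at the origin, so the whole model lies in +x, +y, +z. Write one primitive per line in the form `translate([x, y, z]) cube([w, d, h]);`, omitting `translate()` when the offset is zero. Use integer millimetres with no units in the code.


cube([3405, 148, 3043]);


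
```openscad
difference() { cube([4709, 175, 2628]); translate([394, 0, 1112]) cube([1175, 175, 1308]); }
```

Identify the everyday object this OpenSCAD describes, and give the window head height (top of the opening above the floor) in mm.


A wall with a window opening. The window head height is 2420 mm.

A wall with a rectangular opening subtracted — a window. Sill at z = 1112, opening 1308 mm tall, so the head is at 1112 + 1308 = 2420 mm.


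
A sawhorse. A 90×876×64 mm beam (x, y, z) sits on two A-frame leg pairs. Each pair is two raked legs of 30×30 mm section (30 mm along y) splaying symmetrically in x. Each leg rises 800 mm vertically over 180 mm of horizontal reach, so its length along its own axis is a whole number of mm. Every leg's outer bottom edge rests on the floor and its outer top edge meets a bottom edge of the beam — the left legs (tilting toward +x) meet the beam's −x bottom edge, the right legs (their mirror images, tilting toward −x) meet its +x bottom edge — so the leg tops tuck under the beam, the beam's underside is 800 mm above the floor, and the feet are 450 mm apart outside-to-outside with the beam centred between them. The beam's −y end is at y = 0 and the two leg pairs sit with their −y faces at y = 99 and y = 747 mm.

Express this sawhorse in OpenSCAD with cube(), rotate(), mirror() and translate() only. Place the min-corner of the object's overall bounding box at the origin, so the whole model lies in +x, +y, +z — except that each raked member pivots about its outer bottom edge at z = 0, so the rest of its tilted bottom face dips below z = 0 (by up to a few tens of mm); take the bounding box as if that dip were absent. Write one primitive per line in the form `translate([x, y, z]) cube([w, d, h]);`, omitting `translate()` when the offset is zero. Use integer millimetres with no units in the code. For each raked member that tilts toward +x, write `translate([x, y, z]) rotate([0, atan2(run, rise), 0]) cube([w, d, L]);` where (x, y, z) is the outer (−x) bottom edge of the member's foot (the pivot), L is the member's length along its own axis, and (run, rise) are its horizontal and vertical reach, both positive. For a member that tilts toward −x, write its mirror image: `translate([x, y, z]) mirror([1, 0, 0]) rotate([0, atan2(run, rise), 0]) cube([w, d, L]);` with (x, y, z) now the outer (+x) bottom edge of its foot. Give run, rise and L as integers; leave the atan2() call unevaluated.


translate([180, 0, 800]) cube([90, 876, 64]);
translate([0, 99, 0]) rotate([0, atan2(180, 800), 0]) cube([30, 30, 820]);
translate([450, 99, 0]) mirror([1, 0, 0]) rotate([0, atan2(180, 800), 0]) cube([30, 30, 820]);
translate([0, 747, 0]) rotate([0, atan2(180, 800), 0]) cube([30, 30, 820]);
translate([450, 747, 0]) mirror([1, 0, 0]) rotate([0, atan2(180, 800), 0]) cube([30, 30, 820]);


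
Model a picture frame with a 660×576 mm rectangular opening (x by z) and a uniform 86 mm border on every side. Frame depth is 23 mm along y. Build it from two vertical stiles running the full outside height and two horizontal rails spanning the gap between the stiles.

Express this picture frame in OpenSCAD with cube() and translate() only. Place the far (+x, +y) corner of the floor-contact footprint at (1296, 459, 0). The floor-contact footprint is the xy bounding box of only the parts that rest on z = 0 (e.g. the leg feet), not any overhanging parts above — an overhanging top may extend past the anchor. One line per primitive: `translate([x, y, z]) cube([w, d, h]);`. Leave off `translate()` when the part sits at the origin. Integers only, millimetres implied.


translate([464, 436, 0]) cube([86, 23, 748]);
translate([1210, 436, 0]) cube([86, 23, 748]);
translate([550, 436, 0]) cube([660, 23, 86]);
translate([550, 436, 662]) cube([660, 23, 86]);


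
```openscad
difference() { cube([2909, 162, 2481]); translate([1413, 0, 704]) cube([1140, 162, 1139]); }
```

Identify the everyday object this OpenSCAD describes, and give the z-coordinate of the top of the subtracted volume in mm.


A wall with a window opening. The window head height is 1843 mm.

A wall with a rectangular opening subtracted — a window. Sill at z = 704, opening 1139 mm tall, so the head is at 704 + 1139 = 1843 mm.


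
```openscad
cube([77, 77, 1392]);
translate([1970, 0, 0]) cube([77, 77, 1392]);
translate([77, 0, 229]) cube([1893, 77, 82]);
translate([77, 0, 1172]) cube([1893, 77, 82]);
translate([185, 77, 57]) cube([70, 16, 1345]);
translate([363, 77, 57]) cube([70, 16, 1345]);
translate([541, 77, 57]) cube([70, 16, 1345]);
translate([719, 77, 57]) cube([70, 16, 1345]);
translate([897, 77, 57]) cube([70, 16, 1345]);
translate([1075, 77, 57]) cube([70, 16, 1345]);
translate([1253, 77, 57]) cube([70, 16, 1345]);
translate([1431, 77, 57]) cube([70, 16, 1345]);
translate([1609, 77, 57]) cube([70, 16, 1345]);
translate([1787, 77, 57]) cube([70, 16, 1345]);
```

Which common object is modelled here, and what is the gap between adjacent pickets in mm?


A fence section. The picket gap is 108 mm.

Two posts, two rails, 10 pickets — a fence section. Span 1893 mm holds 10 pickets of 70 mm with 11 equal gaps: ⌊(1893 − 10·70) / 11⌋ = 108 mm.


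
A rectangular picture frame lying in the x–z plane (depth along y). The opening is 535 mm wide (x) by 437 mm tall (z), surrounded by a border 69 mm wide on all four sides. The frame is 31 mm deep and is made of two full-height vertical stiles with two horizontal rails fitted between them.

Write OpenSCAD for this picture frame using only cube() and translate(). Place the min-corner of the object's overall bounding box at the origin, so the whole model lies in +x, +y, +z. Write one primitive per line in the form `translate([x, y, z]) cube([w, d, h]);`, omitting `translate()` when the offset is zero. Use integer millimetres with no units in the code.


cube([69, 31, 575]);
translate([604, 0, 0]) cube([69, 31, 575]);
translate([69, 0, 0]) cube([535, 31, 69]);
translate([69, 0, 506]) cube([535, 31, 69]);


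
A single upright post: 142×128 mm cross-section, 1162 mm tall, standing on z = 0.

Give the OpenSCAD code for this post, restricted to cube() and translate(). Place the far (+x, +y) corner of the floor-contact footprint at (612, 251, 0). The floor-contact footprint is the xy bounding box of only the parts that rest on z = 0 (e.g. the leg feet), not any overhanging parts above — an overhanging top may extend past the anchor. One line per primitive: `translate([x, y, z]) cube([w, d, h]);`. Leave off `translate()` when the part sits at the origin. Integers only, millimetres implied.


translate([470, 123, 0]) cube([142, 128, 1162]);


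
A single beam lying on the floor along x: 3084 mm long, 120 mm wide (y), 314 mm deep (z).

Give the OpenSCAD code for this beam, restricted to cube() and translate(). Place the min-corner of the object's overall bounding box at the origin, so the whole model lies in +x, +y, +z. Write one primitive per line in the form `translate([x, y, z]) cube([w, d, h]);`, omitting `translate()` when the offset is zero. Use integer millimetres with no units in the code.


cube([3084, 120, 314]);


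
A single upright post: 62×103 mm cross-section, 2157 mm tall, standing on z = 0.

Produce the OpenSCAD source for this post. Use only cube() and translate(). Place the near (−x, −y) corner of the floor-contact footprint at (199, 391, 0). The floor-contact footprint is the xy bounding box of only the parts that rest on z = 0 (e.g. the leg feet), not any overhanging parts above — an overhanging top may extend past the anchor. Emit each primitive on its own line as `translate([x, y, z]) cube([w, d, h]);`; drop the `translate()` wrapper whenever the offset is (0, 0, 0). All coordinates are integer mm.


translate([199, 391, 0]) cube([62, 103, 2157]);


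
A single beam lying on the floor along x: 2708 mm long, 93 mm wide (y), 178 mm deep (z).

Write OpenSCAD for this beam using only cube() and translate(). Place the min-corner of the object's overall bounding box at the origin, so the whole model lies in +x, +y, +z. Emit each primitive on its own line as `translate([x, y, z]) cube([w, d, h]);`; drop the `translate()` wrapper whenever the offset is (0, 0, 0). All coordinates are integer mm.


cube([2708, 93, 178]);


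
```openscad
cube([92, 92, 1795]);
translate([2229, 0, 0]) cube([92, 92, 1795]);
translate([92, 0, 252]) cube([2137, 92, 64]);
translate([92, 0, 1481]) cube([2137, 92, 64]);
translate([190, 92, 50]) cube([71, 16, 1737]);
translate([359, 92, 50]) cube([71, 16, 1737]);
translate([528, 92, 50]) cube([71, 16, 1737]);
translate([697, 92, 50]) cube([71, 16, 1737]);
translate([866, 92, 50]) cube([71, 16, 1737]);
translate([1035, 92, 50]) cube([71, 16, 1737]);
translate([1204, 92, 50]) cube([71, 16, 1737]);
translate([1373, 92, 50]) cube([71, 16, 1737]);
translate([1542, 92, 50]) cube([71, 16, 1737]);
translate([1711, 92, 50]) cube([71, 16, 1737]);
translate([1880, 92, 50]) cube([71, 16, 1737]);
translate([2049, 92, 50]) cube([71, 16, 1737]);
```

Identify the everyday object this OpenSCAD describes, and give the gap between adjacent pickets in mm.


A fence section. The picket gap is 98 mm.

Two posts, two rails, 12 pickets — a fence section. Span 2137 mm holds 12 pickets of 71 mm with 13 equal gaps: ⌊(2137 − 12·71) / 13⌋ = 98 mm.


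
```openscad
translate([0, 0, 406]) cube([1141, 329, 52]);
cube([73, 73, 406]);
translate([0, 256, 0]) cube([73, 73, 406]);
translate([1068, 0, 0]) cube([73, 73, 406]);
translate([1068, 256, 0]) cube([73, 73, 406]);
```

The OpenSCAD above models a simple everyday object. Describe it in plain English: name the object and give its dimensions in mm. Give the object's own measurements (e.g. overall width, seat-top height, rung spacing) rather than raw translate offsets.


A bench: a 1141×329 mm seat slab, 52 mm thick, top at z = 458 mm, on four 73×73 mm square legs flush with the seat corners and standing on z = 0.


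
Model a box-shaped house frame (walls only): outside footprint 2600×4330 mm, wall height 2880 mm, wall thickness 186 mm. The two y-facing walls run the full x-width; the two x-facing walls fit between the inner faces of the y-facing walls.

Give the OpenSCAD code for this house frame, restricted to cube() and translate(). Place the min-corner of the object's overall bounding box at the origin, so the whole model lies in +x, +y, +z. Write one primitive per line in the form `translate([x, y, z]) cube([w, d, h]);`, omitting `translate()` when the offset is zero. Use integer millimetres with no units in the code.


cube([2600, 186, 2880]);
translate([0, 4144, 0]) cube([2600, 186, 2880]);
translate([0, 186, 0]) cube([186, 3958, 2880]);
translate([2414, 186, 0]) cube([186, 3958, 2880]);


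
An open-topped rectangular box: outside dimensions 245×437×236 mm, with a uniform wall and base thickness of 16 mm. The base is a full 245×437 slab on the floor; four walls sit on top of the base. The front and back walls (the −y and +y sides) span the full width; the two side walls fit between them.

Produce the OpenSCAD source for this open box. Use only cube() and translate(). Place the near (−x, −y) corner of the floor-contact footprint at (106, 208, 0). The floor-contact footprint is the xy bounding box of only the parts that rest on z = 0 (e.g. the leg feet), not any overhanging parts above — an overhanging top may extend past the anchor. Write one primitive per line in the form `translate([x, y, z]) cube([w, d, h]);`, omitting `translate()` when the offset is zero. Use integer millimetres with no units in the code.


translate([106, 208, 0]) cube([245, 437, 16]);
translate([106, 208, 16]) cube([245, 16, 220]);
translate([106, 629, 16]) cube([245, 16, 220]);
translate([106, 224, 16]) cube([16, 405, 220]);
translate([335, 224, 16]) cube([16, 405, 220]);
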